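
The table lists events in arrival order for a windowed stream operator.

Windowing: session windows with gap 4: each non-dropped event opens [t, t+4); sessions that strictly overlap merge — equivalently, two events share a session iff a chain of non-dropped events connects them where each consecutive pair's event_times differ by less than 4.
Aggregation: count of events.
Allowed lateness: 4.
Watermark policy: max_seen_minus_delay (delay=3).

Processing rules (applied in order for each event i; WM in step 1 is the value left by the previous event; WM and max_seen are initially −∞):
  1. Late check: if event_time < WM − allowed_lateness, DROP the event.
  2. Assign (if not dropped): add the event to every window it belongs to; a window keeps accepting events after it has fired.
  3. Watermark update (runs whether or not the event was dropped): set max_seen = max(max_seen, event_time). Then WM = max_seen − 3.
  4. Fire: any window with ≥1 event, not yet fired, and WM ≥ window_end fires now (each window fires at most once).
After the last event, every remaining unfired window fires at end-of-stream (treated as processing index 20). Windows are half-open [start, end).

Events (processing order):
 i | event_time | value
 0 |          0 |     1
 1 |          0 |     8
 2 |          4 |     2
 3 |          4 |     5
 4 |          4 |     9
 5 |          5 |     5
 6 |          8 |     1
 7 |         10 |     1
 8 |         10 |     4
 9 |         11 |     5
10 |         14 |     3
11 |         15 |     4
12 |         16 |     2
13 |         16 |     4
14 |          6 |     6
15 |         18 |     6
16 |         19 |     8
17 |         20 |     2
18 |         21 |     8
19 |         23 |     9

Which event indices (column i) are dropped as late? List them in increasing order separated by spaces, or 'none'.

i=0 t=0 v=1: → [0,4); WM=-3
i=1 t=0 v=8: → [0,4); WM=-3
i=2 t=4 v=2: → [4,8); WM=1
i=3 t=4 v=5: → [4,8); WM=1
i=4 t=4 v=9: → [4,8); WM=1
i=5 t=5 v=5: → [4,9); WM=2
i=6 t=8 v=1: → [4,12); WM=5
i=7 t=10 v=1: → [4,14); WM=7
i=8 t=10 v=4: → [4,14); WM=7
i=9 t=11 v=5: → [4,15); WM=8
i=10 t=14 v=3: → [4,18); WM=11
i=11 t=15 v=4: → [4,19); WM=12
i=12 t=16 v=2: → [4,20); WM=13
i=13 t=16 v=4: → [4,20); WM=13
i=14 t=6 v=6: DROP (t<13-4); WM=13
i=15 t=18 v=6: → [4,22); WM=15
i=16 t=19 v=8: → [4,23); WM=16
i=17 t=20 v=2: → [4,24); WM=17
i=18 t=21 v=8: → [4,25); WM=18
i=19 t=23 v=9: → [4,27); WM=20

14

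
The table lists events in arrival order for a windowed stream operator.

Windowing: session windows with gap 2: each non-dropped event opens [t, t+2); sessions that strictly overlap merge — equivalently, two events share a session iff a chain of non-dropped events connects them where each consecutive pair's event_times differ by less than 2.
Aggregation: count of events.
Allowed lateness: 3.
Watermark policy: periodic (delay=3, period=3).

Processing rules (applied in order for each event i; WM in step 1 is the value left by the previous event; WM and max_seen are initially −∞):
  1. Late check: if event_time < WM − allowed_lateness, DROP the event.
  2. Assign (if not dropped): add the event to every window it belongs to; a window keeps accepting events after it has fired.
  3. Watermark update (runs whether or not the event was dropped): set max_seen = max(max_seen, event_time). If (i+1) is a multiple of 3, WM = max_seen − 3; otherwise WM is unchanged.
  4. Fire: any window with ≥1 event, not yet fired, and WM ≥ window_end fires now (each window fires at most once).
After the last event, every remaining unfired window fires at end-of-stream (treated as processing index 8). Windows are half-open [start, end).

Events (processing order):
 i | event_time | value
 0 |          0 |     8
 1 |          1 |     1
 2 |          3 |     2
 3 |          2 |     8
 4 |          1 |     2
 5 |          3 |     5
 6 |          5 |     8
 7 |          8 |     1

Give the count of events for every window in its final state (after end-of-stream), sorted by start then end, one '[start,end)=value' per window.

i=0 t=0 v=8: → [0,2); WM=−∞
i=1 t=1 v=1: → [0,3); WM=−∞
i=2 t=3 v=2: → [3,5); WM=0
i=3 t=2 v=8: → [0,5); WM=0
i=4 t=1 v=2: → [0,5); WM=0
i=5 t=3 v=5: → [0,5); WM=0
i=6 t=5 v=8: → [5,7); WM=0
i=7 t=8 v=1: → [8,10); WM=0

[0,5)=6 [5,7)=1 [8,10)=1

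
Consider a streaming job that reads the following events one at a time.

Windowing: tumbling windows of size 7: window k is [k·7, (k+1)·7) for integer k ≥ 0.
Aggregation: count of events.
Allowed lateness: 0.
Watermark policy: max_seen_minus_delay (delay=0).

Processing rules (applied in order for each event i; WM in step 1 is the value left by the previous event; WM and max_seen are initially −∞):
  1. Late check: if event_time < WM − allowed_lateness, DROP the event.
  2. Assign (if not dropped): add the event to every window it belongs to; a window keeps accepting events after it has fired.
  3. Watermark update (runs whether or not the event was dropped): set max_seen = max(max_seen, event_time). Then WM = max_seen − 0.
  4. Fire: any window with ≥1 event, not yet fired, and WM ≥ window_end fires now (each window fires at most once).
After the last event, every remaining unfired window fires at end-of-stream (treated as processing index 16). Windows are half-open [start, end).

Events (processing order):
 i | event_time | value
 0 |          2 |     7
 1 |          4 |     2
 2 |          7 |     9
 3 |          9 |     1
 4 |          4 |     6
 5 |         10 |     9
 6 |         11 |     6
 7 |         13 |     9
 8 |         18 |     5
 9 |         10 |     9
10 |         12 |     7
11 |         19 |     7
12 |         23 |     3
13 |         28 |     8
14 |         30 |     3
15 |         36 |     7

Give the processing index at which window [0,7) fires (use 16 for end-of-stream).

i=0 t=2 v=7: → [0,7); WM=2
i=1 t=4 v=2: → [0,7); WM=4
i=2 t=7 v=9: → [7,14); WM=7; [0,7) fires=2
i=3 t=9 v=1: → [7,14); WM=9
i=4 t=4 v=6: DROP (t<9-0); WM=9
i=5 t=10 v=9: → [7,14); WM=10
i=6 t=11 v=6: → [7,14); WM=11
i=7 t=13 v=9: → [7,14); WM=13
i=8 t=18 v=5: → [14,21); WM=18; [7,14) fires=5
i=9 t=10 v=9: DROP (t<18-0); WM=18
i=10 t=12 v=7: DROP (t<18-0); WM=18
i=11 t=19 v=7: → [14,21); WM=19
i=12 t=23 v=3: → [21,28); WM=23; [14,21) fires=2
i=13 t=28 v=8: → [28,35); WM=28; [21,28) fires=1
i=14 t=30 v=3: → [28,35); WM=30
i=15 t=36 v=7: → [35,42); WM=36; [28,35) fires=2

2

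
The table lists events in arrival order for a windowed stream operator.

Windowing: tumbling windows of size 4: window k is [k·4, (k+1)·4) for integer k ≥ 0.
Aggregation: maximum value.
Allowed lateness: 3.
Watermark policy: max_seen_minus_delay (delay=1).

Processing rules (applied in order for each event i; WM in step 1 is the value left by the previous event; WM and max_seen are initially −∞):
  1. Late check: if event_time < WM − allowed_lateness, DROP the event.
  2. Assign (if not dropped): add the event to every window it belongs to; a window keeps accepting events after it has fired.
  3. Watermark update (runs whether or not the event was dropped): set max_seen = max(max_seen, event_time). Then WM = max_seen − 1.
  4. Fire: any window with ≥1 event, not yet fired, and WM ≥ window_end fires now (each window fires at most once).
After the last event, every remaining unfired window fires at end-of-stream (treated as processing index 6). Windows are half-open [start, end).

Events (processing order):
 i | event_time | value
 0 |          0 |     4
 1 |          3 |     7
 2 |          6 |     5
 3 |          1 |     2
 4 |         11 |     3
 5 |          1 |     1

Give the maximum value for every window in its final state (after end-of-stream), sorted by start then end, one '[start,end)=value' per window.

i=0 t=0 v=4: → [0,4); WM=-1
i=1 t=3 v=7: → [0,4); WM=2
i=2 t=6 v=5: → [4,8); WM=5; [0,4) fires=7
i=3 t=1 v=2: DROP (t<5-3); WM=5
i=4 t=11 v=3: → [8,12); WM=10; [4,8) fires=5
i=5 t=1 v=1: DROP (t<10-3); WM=10

[0,4)=7 [4,8)=5 [8,12)=3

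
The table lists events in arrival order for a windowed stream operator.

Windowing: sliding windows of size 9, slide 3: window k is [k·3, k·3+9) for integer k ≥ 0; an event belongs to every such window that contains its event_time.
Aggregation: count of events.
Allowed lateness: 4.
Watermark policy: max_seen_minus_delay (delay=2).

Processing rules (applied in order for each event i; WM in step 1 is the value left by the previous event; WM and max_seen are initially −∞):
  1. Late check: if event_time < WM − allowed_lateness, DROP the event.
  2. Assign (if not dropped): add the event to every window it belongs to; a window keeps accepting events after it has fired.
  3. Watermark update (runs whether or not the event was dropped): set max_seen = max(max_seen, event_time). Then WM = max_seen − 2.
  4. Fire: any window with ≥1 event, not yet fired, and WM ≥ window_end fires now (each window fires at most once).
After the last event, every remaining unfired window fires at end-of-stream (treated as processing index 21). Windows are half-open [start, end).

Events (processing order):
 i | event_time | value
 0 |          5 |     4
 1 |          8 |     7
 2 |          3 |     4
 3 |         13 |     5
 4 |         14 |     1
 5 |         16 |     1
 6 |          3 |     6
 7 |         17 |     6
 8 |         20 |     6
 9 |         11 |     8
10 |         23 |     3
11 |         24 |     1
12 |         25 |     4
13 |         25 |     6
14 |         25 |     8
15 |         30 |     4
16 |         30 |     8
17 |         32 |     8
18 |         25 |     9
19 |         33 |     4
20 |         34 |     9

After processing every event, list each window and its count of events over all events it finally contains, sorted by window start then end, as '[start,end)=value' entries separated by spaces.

[0,9)=3 [3,12)=3 [6,15)=3 [9,18)=4 [12,21)=5 [15,24)=4 [18,27)=6 [21,30)=5 [24,33)=7 [27,36)=5 [30,39)=5 [33,42)=2

i=0 t=5 v=4: → [3,12),[0,9); WM=3
i=1 t=8 v=7: → [6,15),[3,12),[0,9); WM=6
i=2 t=3 v=4: → [3,12),[0,9); WM=6
i=3 t=13 v=5: → [12,21),[9,18),[6,15); WM=11; [0,9) fires=3
i=4 t=14 v=1: → [12,21),[9,18),[6,15); WM=12; [3,12) fires=3
i=5 t=16 v=1: → [15,24),[12,21),[9,18); WM=14
i=6 t=3 v=6: DROP (t<14-4); WM=14
i=7 t=17 v=6: → [15,24),[12,21),[9,18); WM=15; [6,15) fires=3
i=8 t=20 v=6: → [18,27),[15,24),[12,21); WM=18; [9,18) fires=4
i=9 t=11 v=8: DROP (t<18-4); WM=18
i=10 t=23 v=3: → [21,30),[18,27),[15,24); WM=21; [12,21) fires=5
i=11 t=24 v=1: → [24,33),[21,30),[18,27); WM=22
i=12 t=25 v=4: → [24,33),[21,30),[18,27); WM=23
i=13 t=25 v=6: → [24,33),[21,30),[18,27); WM=23
i=14 t=25 v=8: → [24,33),[21,30),[18,27); WM=23
i=15 t=30 v=4: → [30,39),[27,36),[24,33); WM=28; [15,24) fires=4 [18,27) fires=6
i=16 t=30 v=8: → [30,39),[27,36),[24,33); WM=28
i=17 t=32 v=8: → [30,39),[27,36),[24,33); WM=30; [21,30) fires=5
i=18 t=25 v=9: DROP (t<30-4); WM=30
i=19 t=33 v=4: → [33,42),[30,39),[27,36); WM=31
i=20 t=34 v=9: → [33,42),[30,39),[27,36); WM=32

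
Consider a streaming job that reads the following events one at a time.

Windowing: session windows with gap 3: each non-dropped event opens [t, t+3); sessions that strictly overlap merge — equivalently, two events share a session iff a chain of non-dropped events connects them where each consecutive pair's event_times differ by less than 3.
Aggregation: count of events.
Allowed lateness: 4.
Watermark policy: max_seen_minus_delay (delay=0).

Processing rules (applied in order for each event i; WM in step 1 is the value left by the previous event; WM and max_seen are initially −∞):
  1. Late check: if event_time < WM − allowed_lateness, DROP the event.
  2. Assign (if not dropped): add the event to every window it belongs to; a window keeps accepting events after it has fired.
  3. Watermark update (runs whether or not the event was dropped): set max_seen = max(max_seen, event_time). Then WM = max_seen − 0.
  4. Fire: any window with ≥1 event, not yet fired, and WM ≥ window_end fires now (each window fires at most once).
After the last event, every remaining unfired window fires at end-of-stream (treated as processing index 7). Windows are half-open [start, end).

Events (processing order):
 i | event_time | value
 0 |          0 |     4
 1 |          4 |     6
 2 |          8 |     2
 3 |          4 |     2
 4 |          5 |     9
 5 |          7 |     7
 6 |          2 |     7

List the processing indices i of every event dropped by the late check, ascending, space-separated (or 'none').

i=0 t=0 v=4: → [0,3); WM=0
i=1 t=4 v=6: → [4,7); WM=4
i=2 t=8 v=2: → [8,11); WM=8
i=3 t=4 v=2: → [4,7); WM=8
i=4 t=5 v=9: → [4,8); WM=8
i=5 t=7 v=7: → [4,11); WM=8
i=6 t=2 v=7: DROP (t<8-4); WM=8

6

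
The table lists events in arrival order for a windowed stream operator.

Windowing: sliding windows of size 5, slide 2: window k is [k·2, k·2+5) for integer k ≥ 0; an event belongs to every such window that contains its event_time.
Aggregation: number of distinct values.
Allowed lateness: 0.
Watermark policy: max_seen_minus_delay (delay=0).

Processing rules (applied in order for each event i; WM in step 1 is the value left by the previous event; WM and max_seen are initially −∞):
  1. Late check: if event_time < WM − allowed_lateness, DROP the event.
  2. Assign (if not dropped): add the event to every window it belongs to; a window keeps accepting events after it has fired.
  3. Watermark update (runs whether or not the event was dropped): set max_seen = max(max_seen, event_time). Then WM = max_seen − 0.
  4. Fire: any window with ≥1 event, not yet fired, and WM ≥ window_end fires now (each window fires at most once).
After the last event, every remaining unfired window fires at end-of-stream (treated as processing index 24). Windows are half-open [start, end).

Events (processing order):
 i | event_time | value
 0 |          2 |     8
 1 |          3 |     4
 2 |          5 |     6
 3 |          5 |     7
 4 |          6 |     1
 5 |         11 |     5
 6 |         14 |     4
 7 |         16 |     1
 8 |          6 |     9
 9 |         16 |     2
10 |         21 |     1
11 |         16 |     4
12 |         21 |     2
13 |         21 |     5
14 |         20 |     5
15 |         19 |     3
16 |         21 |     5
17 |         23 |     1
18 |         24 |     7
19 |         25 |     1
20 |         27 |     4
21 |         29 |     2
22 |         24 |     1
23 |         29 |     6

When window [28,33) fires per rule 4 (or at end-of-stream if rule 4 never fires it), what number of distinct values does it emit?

2

i=0 t=2 v=8: → [2,7),[0,5); WM=2
i=1 t=3 v=4: → [2,7),[0,5); WM=3
i=2 t=5 v=6: → [4,9),[2,7); WM=5; [0,5) fires=2
i=3 t=5 v=7: → [4,9),[2,7); WM=5
i=4 t=6 v=1: → [6,11),[4,9),[2,7); WM=6
i=5 t=11 v=5: → [10,15),[8,13); WM=11; [2,7) fires=5 [4,9) fires=3 [6,11) fires=1
i=6 t=14 v=4: → [14,19),[12,17),[10,15); WM=14; [8,13) fires=1
i=7 t=16 v=1: → [16,21),[14,19),[12,17); WM=16; [10,15) fires=2
i=8 t=6 v=9: DROP (t<16-0); WM=16
i=9 t=16 v=2: → [16,21),[14,19),[12,17); WM=16
i=10 t=21 v=1: → [20,25),[18,23); WM=21; [12,17) fires=3 [14,19) fires=3 [16,21) fires=2
i=11 t=16 v=4: DROP (t<21-0); WM=21
i=12 t=21 v=2: → [20,25),[18,23); WM=21
i=13 t=21 v=5: → [20,25),[18,23); WM=21
i=14 t=20 v=5: DROP (t<21-0); WM=21
i=15 t=19 v=3: DROP (t<21-0); WM=21
i=16 t=21 v=5: → [20,25),[18,23); WM=21
i=17 t=23 v=1: → [22,27),[20,25); WM=23; [18,23) fires=3
i=18 t=24 v=7: → [24,29),[22,27),[20,25); WM=24
i=19 t=25 v=1: → [24,29),[22,27); WM=25; [20,25) fires=4
i=20 t=27 v=4: → [26,31),[24,29); WM=27; [22,27) fires=2
i=21 t=29 v=2: → [28,33),[26,31); WM=29; [24,29) fires=3
i=22 t=24 v=1: DROP (t<29-0); WM=29
i=23 t=29 v=6: → [28,33),[26,31); WM=29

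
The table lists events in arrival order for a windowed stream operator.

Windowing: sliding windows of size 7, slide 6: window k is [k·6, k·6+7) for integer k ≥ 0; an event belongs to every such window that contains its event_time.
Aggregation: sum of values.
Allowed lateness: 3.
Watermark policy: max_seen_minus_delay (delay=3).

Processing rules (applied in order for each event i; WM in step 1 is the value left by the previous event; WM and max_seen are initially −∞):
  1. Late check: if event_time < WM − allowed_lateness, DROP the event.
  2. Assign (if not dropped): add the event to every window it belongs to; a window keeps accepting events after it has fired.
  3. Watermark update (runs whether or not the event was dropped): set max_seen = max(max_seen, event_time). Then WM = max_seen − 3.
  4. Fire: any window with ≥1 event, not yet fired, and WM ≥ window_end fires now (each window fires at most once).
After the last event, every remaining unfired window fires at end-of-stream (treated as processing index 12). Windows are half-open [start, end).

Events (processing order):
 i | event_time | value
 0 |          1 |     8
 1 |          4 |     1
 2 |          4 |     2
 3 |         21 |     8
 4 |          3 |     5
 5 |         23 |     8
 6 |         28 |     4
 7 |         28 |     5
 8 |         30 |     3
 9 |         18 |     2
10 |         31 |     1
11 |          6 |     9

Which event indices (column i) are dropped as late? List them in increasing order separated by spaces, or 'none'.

4 9 11

i=0 t=1 v=8: → [0,7); WM=-2
i=1 t=4 v=1: → [0,7); WM=1
i=2 t=4 v=2: → [0,7); WM=1
i=3 t=21 v=8: → [18,25); WM=18; [0,7) fires=11
i=4 t=3 v=5: DROP (t<18-3); WM=18
i=5 t=23 v=8: → [18,25); WM=20
i=6 t=28 v=4: → [24,31); WM=25; [18,25) fires=16
i=7 t=28 v=5: → [24,31); WM=25
i=8 t=30 v=3: → [30,37),[24,31); WM=27
i=9 t=18 v=2: DROP (t<27-3); WM=27
i=10 t=31 v=1: → [30,37); WM=28
i=11 t=6 v=9: DROP (t<28-3); WM=28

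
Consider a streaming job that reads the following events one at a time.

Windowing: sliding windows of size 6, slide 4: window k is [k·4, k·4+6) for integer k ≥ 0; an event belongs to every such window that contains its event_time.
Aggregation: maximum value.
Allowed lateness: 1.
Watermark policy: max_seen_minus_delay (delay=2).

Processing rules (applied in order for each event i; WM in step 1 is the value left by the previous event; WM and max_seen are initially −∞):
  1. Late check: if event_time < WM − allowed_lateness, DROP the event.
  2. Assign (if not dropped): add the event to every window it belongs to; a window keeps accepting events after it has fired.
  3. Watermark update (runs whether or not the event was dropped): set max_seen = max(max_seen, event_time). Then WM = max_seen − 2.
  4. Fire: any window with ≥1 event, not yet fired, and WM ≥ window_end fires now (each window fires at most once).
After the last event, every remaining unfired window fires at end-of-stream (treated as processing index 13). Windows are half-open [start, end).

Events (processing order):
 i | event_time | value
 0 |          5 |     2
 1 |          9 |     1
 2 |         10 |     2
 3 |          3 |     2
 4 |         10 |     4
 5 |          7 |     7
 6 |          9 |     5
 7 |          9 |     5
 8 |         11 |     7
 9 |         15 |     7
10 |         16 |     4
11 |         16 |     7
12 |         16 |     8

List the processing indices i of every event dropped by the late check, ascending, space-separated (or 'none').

3

i=0 t=5 v=2: → [4,10),[0,6); WM=3
i=1 t=9 v=1: → [8,14),[4,10); WM=7; [0,6) fires=2
i=2 t=10 v=2: → [8,14); WM=8
i=3 t=3 v=2: DROP (t<8-1); WM=8
i=4 t=10 v=4: → [8,14); WM=8
i=5 t=7 v=7: → [4,10); WM=8
i=6 t=9 v=5: → [8,14),[4,10); WM=8
i=7 t=9 v=5: → [8,14),[4,10); WM=8
i=8 t=11 v=7: → [8,14); WM=9
i=9 t=15 v=7: → [12,18); WM=13; [4,10) fires=7
i=10 t=16 v=4: → [16,22),[12,18); WM=14; [8,14) fires=7
i=11 t=16 v=7: → [16,22),[12,18); WM=14
i=12 t=16 v=8: → [16,22),[12,18); WM=14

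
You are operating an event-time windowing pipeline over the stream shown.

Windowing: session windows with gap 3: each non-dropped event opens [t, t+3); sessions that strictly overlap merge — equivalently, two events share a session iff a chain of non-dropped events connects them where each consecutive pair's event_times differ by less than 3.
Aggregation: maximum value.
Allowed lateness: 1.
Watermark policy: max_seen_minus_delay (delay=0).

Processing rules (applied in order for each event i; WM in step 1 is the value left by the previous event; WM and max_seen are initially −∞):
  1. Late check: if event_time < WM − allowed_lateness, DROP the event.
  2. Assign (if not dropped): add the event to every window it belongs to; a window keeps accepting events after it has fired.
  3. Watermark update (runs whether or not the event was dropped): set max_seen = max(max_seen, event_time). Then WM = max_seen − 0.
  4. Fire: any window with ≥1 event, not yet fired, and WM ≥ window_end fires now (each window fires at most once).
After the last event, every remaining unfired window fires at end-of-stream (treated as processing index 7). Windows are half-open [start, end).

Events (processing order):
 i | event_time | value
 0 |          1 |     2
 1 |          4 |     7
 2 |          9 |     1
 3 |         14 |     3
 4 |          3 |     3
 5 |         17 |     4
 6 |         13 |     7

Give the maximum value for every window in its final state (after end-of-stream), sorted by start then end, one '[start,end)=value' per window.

[1,4)=2 [4,7)=7 [9,12)=1 [14,17)=3 [17,20)=4

i=0 t=1 v=2: → [1,4); WM=1
i=1 t=4 v=7: → [4,7); WM=4
i=2 t=9 v=1: → [9,12); WM=9
i=3 t=14 v=3: → [14,17); WM=14
i=4 t=3 v=3: DROP (t<14-1); WM=14
i=5 t=17 v=4: → [17,20); WM=17
i=6 t=13 v=7: DROP (t<17-1); WM=17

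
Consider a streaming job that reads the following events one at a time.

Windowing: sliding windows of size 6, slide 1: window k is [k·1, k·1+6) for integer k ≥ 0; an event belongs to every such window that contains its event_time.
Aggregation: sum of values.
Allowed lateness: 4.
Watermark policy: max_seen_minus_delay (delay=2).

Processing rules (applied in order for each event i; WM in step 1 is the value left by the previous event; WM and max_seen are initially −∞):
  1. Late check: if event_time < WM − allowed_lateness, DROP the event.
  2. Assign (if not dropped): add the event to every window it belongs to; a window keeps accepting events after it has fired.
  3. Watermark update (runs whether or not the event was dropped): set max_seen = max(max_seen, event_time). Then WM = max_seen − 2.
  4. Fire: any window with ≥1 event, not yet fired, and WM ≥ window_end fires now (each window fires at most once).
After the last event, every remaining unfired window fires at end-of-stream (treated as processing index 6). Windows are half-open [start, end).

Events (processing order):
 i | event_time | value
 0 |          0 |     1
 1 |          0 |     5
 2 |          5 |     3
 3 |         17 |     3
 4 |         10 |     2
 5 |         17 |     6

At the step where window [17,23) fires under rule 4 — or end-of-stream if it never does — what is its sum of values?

i=0 t=0 v=1: → [0,6); WM=-2
i=1 t=0 v=5: → [0,6); WM=-2
i=2 t=5 v=3: → [5,11),[4,10),[3,9),[2,8),[1,7),[0,6); WM=3
i=3 t=17 v=3: → [17,23),[16,22),[15,21),[14,20),[13,19),[12,18); WM=15; [0,6) fires=9 [1,7) fires=3 [2,8) fires=3 [3,9) fires=3 [4,10) fires=3 [5,11) fires=3
i=4 t=10 v=2: DROP (t<15-4); WM=15
i=5 t=17 v=6: → [17,23),[16,22),[15,21),[14,20),[13,19),[12,18); WM=15

9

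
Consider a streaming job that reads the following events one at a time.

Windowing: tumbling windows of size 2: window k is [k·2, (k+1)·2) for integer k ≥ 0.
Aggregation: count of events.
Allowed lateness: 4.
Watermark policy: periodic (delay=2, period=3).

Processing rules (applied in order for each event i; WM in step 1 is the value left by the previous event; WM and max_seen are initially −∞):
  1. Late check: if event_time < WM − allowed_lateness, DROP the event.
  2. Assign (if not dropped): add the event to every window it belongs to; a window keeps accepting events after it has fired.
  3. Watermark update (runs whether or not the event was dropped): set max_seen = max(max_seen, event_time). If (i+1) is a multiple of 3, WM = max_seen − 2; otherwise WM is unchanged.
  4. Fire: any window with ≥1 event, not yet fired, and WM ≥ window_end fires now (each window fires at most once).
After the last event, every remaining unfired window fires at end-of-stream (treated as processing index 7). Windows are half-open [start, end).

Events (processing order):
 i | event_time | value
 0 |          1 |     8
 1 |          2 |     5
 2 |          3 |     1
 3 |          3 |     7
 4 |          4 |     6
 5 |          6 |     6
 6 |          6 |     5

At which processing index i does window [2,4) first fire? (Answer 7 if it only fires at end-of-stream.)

i=0 t=1 v=8: → [0,2); WM=−∞
i=1 t=2 v=5: → [2,4); WM=−∞
i=2 t=3 v=1: → [2,4); WM=1
i=3 t=3 v=7: → [2,4); WM=1
i=4 t=4 v=6: → [4,6); WM=1
i=5 t=6 v=6: → [6,8); WM=4; [0,2) fires=1 [2,4) fires=3
i=6 t=6 v=5: → [6,8); WM=4

5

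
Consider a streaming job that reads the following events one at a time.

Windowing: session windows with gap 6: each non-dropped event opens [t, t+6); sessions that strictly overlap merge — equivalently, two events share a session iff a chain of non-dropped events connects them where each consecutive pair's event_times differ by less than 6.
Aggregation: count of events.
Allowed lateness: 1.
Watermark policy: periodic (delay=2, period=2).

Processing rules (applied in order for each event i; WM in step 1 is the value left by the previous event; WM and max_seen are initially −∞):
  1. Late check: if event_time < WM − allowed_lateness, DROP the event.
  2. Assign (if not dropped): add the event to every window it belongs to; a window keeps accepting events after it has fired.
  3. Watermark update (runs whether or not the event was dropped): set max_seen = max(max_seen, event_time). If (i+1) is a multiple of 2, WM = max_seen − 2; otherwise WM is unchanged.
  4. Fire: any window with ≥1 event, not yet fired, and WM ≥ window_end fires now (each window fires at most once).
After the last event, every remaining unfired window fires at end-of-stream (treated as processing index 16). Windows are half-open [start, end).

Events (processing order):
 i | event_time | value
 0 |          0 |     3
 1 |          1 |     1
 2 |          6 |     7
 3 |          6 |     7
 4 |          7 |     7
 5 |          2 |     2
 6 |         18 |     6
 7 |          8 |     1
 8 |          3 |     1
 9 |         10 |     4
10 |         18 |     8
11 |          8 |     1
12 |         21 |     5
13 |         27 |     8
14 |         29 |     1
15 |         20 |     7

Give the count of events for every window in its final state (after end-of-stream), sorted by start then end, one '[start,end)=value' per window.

[0,14)=6 [18,27)=3 [27,35)=2

i=0 t=0 v=3: → [0,6); WM=−∞
i=1 t=1 v=1: → [0,7); WM=-1
i=2 t=6 v=7: → [0,12); WM=-1
i=3 t=6 v=7: → [0,12); WM=4
i=4 t=7 v=7: → [0,13); WM=4
i=5 t=2 v=2: DROP (t<4-1); WM=5
i=6 t=18 v=6: → [18,24); WM=5
i=7 t=8 v=1: → [0,14); WM=16
i=8 t=3 v=1: DROP (t<16-1); WM=16
i=9 t=10 v=4: DROP (t<16-1); WM=16
i=10 t=18 v=8: → [18,24); WM=16
i=11 t=8 v=1: DROP (t<16-1); WM=16
i=12 t=21 v=5: → [18,27); WM=16
i=13 t=27 v=8: → [27,33); WM=25
i=14 t=29 v=1: → [27,35); WM=25
i=15 t=20 v=7: DROP (t<25-1); WM=27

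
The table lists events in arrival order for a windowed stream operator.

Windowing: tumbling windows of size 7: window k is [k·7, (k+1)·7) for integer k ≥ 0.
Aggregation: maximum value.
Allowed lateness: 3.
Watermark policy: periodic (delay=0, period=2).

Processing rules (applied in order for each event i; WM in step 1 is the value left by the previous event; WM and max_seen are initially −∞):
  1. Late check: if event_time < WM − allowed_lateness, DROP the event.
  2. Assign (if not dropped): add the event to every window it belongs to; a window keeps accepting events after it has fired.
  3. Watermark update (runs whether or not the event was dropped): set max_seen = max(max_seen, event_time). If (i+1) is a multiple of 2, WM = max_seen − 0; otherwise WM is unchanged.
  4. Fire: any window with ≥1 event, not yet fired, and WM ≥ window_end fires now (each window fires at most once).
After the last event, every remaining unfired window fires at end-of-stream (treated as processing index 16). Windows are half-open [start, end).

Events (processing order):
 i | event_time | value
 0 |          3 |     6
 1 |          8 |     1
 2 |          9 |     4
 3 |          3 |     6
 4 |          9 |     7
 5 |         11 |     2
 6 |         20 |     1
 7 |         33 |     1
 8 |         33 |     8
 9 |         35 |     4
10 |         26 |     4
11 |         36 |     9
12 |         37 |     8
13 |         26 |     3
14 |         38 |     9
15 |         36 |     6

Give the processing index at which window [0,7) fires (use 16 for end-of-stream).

i=0 t=3 v=6: → [0,7); WM=−∞
i=1 t=8 v=1: → [7,14); WM=8; [0,7) fires=6
i=2 t=9 v=4: → [7,14); WM=8
i=3 t=3 v=6: DROP (t<8-3); WM=9
i=4 t=9 v=7: → [7,14); WM=9
i=5 t=11 v=2: → [7,14); WM=11
i=6 t=20 v=1: → [14,21); WM=11
i=7 t=33 v=1: → [28,35); WM=33; [7,14) fires=7 [14,21) fires=1
i=8 t=33 v=8: → [28,35); WM=33
i=9 t=35 v=4: → [35,42); WM=35; [28,35) fires=8
i=10 t=26 v=4: DROP (t<35-3); WM=35
i=11 t=36 v=9: → [35,42); WM=36
i=12 t=37 v=8: → [35,42); WM=36
i=13 t=26 v=3: DROP (t<36-3); WM=37
i=14 t=38 v=9: → [35,42); WM=37
i=15 t=36 v=6: → [35,42); WM=38

1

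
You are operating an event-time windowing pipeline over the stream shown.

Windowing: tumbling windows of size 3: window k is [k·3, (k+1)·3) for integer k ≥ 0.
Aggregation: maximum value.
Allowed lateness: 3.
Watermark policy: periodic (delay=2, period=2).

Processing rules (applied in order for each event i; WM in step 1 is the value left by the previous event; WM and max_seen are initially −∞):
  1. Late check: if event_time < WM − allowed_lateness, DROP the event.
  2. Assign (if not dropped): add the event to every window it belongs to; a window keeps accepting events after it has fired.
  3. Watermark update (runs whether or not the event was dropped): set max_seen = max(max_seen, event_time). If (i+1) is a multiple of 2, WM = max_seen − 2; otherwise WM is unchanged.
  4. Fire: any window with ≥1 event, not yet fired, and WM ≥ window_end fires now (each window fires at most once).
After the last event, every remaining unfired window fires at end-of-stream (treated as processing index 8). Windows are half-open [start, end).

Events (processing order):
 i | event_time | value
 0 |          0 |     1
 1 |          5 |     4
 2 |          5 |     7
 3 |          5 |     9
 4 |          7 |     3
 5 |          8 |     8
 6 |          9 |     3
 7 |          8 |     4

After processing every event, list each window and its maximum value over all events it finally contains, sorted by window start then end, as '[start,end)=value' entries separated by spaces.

i=0 t=0 v=1: → [0,3); WM=−∞
i=1 t=5 v=4: → [3,6); WM=3; [0,3) fires=1
i=2 t=5 v=7: → [3,6); WM=3
i=3 t=5 v=9: → [3,6); WM=3
i=4 t=7 v=3: → [6,9); WM=3
i=5 t=8 v=8: → [6,9); WM=6; [3,6) fires=9
i=6 t=9 v=3: → [9,12); WM=6
i=7 t=8 v=4: → [6,9); WM=7

[0,3)=1 [3,6)=9 [6,9)=8 [9,12)=3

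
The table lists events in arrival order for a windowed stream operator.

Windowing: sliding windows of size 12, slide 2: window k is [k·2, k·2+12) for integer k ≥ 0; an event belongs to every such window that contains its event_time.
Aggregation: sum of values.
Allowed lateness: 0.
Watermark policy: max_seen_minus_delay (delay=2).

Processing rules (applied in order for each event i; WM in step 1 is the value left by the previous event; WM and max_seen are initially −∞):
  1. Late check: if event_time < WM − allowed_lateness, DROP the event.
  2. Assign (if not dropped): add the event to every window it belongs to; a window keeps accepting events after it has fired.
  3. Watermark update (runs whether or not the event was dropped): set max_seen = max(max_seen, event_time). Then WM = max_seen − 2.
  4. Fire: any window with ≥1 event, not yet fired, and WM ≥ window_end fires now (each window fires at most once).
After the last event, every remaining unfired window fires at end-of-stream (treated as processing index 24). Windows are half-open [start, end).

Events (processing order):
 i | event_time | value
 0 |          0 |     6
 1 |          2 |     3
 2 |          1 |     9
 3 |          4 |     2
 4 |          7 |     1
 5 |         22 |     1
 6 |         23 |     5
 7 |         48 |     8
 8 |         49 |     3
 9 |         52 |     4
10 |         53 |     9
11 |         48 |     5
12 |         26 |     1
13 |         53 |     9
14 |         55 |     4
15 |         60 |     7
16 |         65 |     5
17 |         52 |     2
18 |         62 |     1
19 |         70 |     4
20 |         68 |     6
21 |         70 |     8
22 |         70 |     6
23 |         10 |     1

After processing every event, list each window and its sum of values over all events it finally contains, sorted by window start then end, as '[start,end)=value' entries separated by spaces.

i=0 t=0 v=6: → [0,12); WM=-2
i=1 t=2 v=3: → [2,14),[0,12); WM=0
i=2 t=1 v=9: → [0,12); WM=0
i=3 t=4 v=2: → [4,16),[2,14),[0,12); WM=2
i=4 t=7 v=1: → [6,18),[4,16),[2,14),[0,12); WM=5
i=5 t=22 v=1: → [22,34),[20,32),[18,30),[16,28),[14,26),[12,24); WM=20; [0,12) fires=21 [2,14) fires=6 [4,16) fires=3 [6,18) fires=1
i=6 t=23 v=5: → [22,34),[20,32),[18,30),[16,28),[14,26),[12,24); WM=21
i=7 t=48 v=8: → [48,60),[46,58),[44,56),[42,54),[40,52),[38,50); WM=46; [12,24) fires=6 [14,26) fires=6 [16,28) fires=6 [18,30) fires=6 [20,32) fires=6 [22,34) fires=6
i=8 t=49 v=3: → [48,60),[46,58),[44,56),[42,54),[40,52),[38,50); WM=47
i=9 t=52 v=4: → [52,64),[50,62),[48,60),[46,58),[44,56),[42,54); WM=50; [38,50) fires=11
i=10 t=53 v=9: → [52,64),[50,62),[48,60),[46,58),[44,56),[42,54); WM=51
i=11 t=48 v=5: DROP (t<51-0); WM=51
i=12 t=26 v=1: DROP (t<51-0); WM=51
i=13 t=53 v=9: → [52,64),[50,62),[48,60),[46,58),[44,56),[42,54); WM=51
i=14 t=55 v=4: → [54,66),[52,64),[50,62),[48,60),[46,58),[44,56); WM=53; [40,52) fires=11
i=15 t=60 v=7: → [60,72),[58,70),[56,68),[54,66),[52,64),[50,62); WM=58; [42,54) fires=33 [44,56) fires=37 [46,58) fires=37
i=16 t=65 v=5: → [64,76),[62,74),[60,72),[58,70),[56,68),[54,66); WM=63; [48,60) fires=37 [50,62) fires=33
i=17 t=52 v=2: DROP (t<63-0); WM=63
i=18 t=62 v=1: DROP (t<63-0); WM=63
i=19 t=70 v=4: → [70,82),[68,80),[66,78),[64,76),[62,74),[60,72); WM=68; [52,64) fires=33 [54,66) fires=16 [56,68) fires=12
i=20 t=68 v=6: → [68,80),[66,78),[64,76),[62,74),[60,72),[58,70); WM=68
i=21 t=70 v=8: → [70,82),[68,80),[66,78),[64,76),[62,74),[60,72); WM=68
i=22 t=70 v=6: → [70,82),[68,80),[66,78),[64,76),[62,74),[60,72); WM=68
i=23 t=10 v=1: DROP (t<68-0); WM=68

[0,12)=21 [2,14)=6 [4,16)=3 [6,18)=1 [12,24)=6 [14,26)=6 [16,28)=6 [18,30)=6 [20,32)=6 [22,34)=6 [38,50)=11 [40,52)=11 [42,54)=33 [44,56)=37 [46,58)=37 [48,60)=37 [50,62)=33 [52,64)=33 [54,66)=16 [56,68)=12 [58,70)=18 [60,72)=36 [62,74)=29 [64,76)=29 [66,78)=24 [68,80)=24 [70,82)=18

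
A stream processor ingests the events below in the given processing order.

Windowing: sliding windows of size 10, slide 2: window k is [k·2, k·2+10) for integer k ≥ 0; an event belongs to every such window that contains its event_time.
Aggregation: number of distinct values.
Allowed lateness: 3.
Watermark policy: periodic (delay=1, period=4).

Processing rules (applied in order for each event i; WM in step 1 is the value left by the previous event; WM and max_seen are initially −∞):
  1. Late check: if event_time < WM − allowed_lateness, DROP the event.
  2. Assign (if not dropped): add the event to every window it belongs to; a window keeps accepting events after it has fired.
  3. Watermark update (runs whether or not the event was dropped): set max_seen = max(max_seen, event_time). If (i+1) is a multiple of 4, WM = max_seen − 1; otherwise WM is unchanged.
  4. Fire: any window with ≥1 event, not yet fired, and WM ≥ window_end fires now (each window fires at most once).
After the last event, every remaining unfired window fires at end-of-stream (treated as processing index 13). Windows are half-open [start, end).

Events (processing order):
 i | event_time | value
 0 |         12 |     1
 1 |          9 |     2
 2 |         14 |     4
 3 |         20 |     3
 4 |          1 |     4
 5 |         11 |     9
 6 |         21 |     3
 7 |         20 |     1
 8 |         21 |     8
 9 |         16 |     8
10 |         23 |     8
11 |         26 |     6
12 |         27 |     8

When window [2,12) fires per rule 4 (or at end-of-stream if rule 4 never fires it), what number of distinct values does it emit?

i=0 t=12 v=1: → [12,22),[10,20),[8,18),[6,16),[4,14); WM=−∞
i=1 t=9 v=2: → [8,18),[6,16),[4,14),[2,12),[0,10); WM=−∞
i=2 t=14 v=4: → [14,24),[12,22),[10,20),[8,18),[6,16); WM=−∞
i=3 t=20 v=3: → [20,30),[18,28),[16,26),[14,24),[12,22); WM=19; [0,10) fires=1 [2,12) fires=1 [4,14) fires=2 [6,16) fires=3 [8,18) fires=3
i=4 t=1 v=4: DROP (t<19-3); WM=19
i=5 t=11 v=9: DROP (t<19-3); WM=19
i=6 t=21 v=3: → [20,30),[18,28),[16,26),[14,24),[12,22); WM=19
i=7 t=20 v=1: → [20,30),[18,28),[16,26),[14,24),[12,22); WM=20; [10,20) fires=2
i=8 t=21 v=8: → [20,30),[18,28),[16,26),[14,24),[12,22); WM=20
i=9 t=16 v=8: DROP (t<20-3); WM=20
i=10 t=23 v=8: → [22,32),[20,30),[18,28),[16,26),[14,24); WM=20
i=11 t=26 v=6: → [26,36),[24,34),[22,32),[20,30),[18,28); WM=25; [12,22) fires=4 [14,24) fires=4
i=12 t=27 v=8: → [26,36),[24,34),[22,32),[20,30),[18,28); WM=25

1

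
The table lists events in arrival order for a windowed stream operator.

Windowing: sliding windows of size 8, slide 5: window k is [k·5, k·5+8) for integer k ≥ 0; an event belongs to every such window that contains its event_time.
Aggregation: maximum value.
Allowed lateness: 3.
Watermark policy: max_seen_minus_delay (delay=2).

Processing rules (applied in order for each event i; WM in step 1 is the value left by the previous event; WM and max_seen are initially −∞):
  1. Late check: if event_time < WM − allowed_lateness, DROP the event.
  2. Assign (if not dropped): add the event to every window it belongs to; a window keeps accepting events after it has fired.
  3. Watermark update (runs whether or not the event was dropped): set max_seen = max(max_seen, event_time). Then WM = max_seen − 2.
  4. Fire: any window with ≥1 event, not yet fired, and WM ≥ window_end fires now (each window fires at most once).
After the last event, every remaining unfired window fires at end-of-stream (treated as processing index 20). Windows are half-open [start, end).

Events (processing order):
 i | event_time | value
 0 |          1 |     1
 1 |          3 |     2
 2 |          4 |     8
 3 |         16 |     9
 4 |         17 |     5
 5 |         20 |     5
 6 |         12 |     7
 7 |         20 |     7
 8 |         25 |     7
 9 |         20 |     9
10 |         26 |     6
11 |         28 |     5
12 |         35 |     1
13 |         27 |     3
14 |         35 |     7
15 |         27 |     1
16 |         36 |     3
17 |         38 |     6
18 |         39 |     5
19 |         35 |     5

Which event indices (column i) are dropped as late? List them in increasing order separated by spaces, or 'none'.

6 13 15

i=0 t=1 v=1: → [0,8); WM=-1
i=1 t=3 v=2: → [0,8); WM=1
i=2 t=4 v=8: → [0,8); WM=2
i=3 t=16 v=9: → [15,23),[10,18); WM=14; [0,8) fires=8
i=4 t=17 v=5: → [15,23),[10,18); WM=15
i=5 t=20 v=5: → [20,28),[15,23); WM=18; [10,18) fires=9
i=6 t=12 v=7: DROP (t<18-3); WM=18
i=7 t=20 v=7: → [20,28),[15,23); WM=18
i=8 t=25 v=7: → [25,33),[20,28); WM=23; [15,23) fires=9
i=9 t=20 v=9: → [20,28),[15,23); WM=23
i=10 t=26 v=6: → [25,33),[20,28); WM=24
i=11 t=28 v=5: → [25,33); WM=26
i=12 t=35 v=1: → [35,43),[30,38); WM=33; [20,28) fires=9 [25,33) fires=7
i=13 t=27 v=3: DROP (t<33-3); WM=33
i=14 t=35 v=7: → [35,43),[30,38); WM=33
i=15 t=27 v=1: DROP (t<33-3); WM=33
i=16 t=36 v=3: → [35,43),[30,38); WM=34
i=17 t=38 v=6: → [35,43); WM=36
i=18 t=39 v=5: → [35,43); WM=37
i=19 t=35 v=5: → [35,43),[30,38); WM=37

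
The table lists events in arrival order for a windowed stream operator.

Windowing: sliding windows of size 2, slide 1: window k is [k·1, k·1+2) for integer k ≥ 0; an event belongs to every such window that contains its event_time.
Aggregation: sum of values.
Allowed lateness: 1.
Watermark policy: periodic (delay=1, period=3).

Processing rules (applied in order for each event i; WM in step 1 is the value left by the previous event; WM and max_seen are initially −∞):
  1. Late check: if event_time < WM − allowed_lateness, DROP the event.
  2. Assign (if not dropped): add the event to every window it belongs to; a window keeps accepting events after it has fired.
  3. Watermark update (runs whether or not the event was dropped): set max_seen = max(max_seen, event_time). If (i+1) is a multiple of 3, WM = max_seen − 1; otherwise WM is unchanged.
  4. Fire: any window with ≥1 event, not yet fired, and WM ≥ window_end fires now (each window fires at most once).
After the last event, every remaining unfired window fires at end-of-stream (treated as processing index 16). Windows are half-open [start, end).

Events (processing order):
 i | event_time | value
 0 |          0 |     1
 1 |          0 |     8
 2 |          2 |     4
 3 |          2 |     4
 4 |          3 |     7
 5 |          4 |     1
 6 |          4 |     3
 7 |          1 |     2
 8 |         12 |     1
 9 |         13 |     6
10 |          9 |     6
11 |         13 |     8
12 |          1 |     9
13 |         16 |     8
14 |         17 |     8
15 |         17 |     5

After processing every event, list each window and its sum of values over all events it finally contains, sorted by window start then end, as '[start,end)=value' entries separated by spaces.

i=0 t=0 v=1: → [0,2); WM=−∞
i=1 t=0 v=8: → [0,2); WM=−∞
i=2 t=2 v=4: → [2,4),[1,3); WM=1
i=3 t=2 v=4: → [2,4),[1,3); WM=1
i=4 t=3 v=7: → [3,5),[2,4); WM=1
i=5 t=4 v=1: → [4,6),[3,5); WM=3; [0,2) fires=9 [1,3) fires=8
i=6 t=4 v=3: → [4,6),[3,5); WM=3
i=7 t=1 v=2: DROP (t<3-1); WM=3
i=8 t=12 v=1: → [12,14),[11,13); WM=11; [2,4) fires=15 [3,5) fires=11 [4,6) fires=4
i=9 t=13 v=6: → [13,15),[12,14); WM=11
i=10 t=9 v=6: DROP (t<11-1); WM=11
i=11 t=13 v=8: → [13,15),[12,14); WM=12
i=12 t=1 v=9: DROP (t<12-1); WM=12
i=13 t=16 v=8: → [16,18),[15,17); WM=12
i=14 t=17 v=8: → [17,19),[16,18); WM=16; [11,13) fires=1 [12,14) fires=15 [13,15) fires=14
i=15 t=17 v=5: → [17,19),[16,18); WM=16

[0,2)=9 [1,3)=8 [2,4)=15 [3,5)=11 [4,6)=4 [11,13)=1 [12,14)=15 [13,15)=14 [15,17)=8 [16,18)=21 [17,19)=13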